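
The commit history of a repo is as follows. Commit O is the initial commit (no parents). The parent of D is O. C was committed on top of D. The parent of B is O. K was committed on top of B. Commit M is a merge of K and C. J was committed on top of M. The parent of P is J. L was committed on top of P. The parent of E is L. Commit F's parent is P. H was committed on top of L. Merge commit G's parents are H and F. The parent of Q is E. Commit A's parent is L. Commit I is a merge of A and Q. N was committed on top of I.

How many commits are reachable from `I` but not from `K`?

Reachable from I: {A, B, C, D, E, I, J, K, L, M, O, P, Q}.
Reachable from K: {B, K, O}.
In I's history but not K's: {A, C, D, E, I, J, L, M, P, Q} — 10 commits.

10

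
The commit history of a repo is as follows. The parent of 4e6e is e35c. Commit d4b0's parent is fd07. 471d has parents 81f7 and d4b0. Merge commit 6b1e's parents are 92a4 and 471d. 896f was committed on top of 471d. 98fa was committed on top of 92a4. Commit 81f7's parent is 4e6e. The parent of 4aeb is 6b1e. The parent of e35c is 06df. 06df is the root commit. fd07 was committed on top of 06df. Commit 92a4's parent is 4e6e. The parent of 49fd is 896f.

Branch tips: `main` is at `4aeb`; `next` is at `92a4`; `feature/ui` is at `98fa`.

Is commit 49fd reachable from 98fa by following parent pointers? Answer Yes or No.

No

Ancestors of 98fa: {06df, 4e6e, 92a4, 98fa, e35c}.
49fd is not in that set, so it is not an ancestor of 98fa.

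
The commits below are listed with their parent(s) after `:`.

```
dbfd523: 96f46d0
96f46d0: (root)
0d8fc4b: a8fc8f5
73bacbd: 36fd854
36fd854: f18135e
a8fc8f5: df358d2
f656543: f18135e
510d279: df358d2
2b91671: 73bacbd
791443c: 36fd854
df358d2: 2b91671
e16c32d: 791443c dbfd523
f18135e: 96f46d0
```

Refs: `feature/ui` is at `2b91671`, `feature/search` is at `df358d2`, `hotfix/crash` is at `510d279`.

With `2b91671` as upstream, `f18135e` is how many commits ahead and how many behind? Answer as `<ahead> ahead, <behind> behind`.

0 ahead, 3 behind

Reachable from f18135e: {96f46d0, f18135e}.
Reachable from 2b91671: {2b91671, 36fd854, 73bacbd, 96f46d0, f18135e}.
Only in f18135e's history (ahead): {} — 0.
Only in 2b91671's history (behind): {2b91671, 36fd854, 73bacbd} — 3.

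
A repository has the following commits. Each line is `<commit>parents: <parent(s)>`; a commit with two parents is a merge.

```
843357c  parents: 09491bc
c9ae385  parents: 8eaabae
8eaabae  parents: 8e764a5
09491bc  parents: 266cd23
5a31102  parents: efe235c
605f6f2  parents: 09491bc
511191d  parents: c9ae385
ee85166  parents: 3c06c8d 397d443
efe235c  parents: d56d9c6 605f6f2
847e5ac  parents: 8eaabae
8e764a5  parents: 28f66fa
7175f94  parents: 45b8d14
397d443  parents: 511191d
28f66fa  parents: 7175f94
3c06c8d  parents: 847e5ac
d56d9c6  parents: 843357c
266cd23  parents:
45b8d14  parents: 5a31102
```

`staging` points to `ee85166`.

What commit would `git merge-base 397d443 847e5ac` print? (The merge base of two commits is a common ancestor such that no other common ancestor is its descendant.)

Ancestors of 397d443: {09491bc, 266cd23, 28f66fa, 397d443, 45b8d14, 511191d, 5a31102, 605f6f2, 7175f94, 843357c, 8e764a5, 8eaabae, c9ae385, d56d9c6, efe235c}.
Ancestors of 847e5ac: {09491bc, 266cd23, 28f66fa, 45b8d14, 5a31102, 605f6f2, 7175f94, 843357c, 847e5ac, 8e764a5, 8eaabae, d56d9c6, efe235c}.
Common ancestors: {09491bc, 266cd23, 28f66fa, 45b8d14, 5a31102, 605f6f2, 7175f94, 843357c, 8e764a5, 8eaabae, d56d9c6, efe235c}.
Among these, 8eaabae is not an ancestor of any other common ancestor — it is the merge base.

8eaabae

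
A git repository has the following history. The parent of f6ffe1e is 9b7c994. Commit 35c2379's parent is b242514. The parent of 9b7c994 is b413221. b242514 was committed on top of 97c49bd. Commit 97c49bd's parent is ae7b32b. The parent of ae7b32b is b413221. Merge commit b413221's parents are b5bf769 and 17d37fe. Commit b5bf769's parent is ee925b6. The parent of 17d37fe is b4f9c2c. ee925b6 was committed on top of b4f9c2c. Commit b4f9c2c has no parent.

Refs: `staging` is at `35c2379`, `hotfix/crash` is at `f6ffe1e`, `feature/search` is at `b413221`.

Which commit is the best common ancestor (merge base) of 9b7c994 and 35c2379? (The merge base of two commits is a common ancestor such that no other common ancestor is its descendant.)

b413221

Ancestors of 9b7c994: {17d37fe, 9b7c994, b413221, b4f9c2c, b5bf769, ee925b6}.
Ancestors of 35c2379: {17d37fe, 35c2379, 97c49bd, ae7b32b, b242514, b413221, b4f9c2c, b5bf769, ee925b6}.
Common ancestors: {17d37fe, b413221, b4f9c2c, b5bf769, ee925b6}.
Among these, b413221 is not an ancestor of any other common ancestor — it is the merge base.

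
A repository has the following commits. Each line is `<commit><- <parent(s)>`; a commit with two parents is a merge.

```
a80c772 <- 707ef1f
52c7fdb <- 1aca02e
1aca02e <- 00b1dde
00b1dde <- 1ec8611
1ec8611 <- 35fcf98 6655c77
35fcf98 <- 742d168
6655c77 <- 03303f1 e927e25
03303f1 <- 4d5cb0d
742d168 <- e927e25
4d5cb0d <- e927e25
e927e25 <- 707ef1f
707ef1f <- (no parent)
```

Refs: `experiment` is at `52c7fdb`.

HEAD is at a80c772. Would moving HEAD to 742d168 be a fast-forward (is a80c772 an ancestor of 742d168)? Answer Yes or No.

No

A fast-forward from a80c772 to 742d168 is possible iff a80c772 is an ancestor of 742d168.
Ancestors of 742d168: {707ef1f, 742d168, e927e25}.
a80c772 is not among them, so fast-forward is not possible.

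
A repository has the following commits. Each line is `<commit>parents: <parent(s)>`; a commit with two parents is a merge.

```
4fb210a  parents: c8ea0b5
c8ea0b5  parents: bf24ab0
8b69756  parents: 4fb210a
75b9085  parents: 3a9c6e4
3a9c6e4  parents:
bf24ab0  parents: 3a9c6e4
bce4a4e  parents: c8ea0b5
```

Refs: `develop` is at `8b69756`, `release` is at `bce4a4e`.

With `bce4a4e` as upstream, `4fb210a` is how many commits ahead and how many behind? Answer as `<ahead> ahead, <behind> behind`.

1 ahead, 1 behind

Reachable from 4fb210a: {3a9c6e4, 4fb210a, bf24ab0, c8ea0b5}.
Reachable from bce4a4e: {3a9c6e4, bce4a4e, bf24ab0, c8ea0b5}.
Only in 4fb210a's history (ahead): {4fb210a} — 1.
Only in bce4a4e's history (behind): {bce4a4e} — 1.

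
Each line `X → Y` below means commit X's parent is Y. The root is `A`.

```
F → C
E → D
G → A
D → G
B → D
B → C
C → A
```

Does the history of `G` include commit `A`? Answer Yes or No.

Ancestors of G (commits reachable by following parents): {A, G}.
A is in that set, so it is an ancestor of G.

Yes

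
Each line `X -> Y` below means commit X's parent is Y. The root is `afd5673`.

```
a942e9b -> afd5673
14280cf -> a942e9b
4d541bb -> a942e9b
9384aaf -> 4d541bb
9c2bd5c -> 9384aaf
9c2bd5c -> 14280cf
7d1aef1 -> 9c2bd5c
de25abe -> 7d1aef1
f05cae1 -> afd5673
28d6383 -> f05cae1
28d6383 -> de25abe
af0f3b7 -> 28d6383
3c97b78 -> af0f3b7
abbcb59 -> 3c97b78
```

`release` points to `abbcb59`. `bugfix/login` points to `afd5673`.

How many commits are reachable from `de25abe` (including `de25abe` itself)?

Walking parent pointers from de25abe: reachable set = {14280cf, 4d541bb, 7d1aef1, 9384aaf, 9c2bd5c, a942e9b, afd5673, de25abe}.
That is 8 commits.

8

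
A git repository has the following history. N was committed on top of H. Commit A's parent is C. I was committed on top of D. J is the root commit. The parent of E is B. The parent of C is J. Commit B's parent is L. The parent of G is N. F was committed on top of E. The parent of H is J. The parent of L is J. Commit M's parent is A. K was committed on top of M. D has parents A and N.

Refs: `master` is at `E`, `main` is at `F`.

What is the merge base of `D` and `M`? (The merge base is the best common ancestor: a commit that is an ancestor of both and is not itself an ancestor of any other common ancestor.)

A

Ancestors of D: {A, C, D, H, J, N}.
Ancestors of M: {A, C, J, M}.
Common ancestors: {A, C, J}.
Among these, A is not an ancestor of any other common ancestor — it is the merge base.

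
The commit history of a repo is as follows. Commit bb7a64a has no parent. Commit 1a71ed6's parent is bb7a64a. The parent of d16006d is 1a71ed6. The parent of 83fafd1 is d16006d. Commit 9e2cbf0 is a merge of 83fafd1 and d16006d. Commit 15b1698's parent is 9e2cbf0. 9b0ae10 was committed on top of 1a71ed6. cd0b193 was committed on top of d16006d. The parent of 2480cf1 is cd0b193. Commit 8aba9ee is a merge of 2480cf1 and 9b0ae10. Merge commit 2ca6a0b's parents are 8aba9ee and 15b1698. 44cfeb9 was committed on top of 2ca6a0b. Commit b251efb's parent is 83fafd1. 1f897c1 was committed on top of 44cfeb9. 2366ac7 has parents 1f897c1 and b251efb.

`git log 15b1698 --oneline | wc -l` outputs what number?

6

Walking parent pointers from 15b1698: reachable set = {15b1698, 1a71ed6, 83fafd1, 9e2cbf0, bb7a64a, d16006d}.
That is 6 commits.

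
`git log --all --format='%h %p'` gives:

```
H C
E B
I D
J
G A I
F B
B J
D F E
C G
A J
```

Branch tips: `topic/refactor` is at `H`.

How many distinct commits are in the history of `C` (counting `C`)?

9

Walking parent pointers from C: reachable set = {A, B, C, D, E, F, G, I, J}.
That is 9 commits.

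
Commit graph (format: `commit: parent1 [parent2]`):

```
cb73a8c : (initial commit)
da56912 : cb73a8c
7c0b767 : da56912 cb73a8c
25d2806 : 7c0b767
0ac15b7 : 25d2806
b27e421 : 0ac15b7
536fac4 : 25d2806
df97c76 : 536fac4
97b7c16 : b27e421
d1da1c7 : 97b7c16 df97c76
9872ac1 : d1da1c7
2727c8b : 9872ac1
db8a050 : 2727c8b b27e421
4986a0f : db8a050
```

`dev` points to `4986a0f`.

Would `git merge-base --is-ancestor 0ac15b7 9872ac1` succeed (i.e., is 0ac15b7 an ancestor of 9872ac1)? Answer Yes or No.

Yes

Ancestors of 9872ac1 (commits reachable by following parents): {0ac15b7, 25d2806, 536fac4, 7c0b767, 97b7c16, 9872ac1, b27e421, cb73a8c, d1da1c7, da56912, df97c76}.
0ac15b7 is in that set, so it is an ancestor of 9872ac1.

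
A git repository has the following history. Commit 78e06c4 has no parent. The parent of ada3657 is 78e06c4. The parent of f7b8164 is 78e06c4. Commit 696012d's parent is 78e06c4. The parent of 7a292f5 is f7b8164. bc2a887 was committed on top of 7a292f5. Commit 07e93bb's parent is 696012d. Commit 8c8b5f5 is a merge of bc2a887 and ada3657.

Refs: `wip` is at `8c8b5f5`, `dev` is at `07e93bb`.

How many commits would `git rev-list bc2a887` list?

4

Walking parent pointers from bc2a887: reachable set = {78e06c4, 7a292f5, bc2a887, f7b8164}.
That is 4 commits.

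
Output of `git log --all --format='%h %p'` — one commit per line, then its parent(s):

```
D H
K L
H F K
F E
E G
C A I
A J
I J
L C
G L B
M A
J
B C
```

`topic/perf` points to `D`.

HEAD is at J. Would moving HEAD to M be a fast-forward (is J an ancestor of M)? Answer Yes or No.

Yes

A fast-forward from J to M is possible iff J is an ancestor of M.
Ancestors of M: {A, J, M}.
J is among them, so fast-forward is possible.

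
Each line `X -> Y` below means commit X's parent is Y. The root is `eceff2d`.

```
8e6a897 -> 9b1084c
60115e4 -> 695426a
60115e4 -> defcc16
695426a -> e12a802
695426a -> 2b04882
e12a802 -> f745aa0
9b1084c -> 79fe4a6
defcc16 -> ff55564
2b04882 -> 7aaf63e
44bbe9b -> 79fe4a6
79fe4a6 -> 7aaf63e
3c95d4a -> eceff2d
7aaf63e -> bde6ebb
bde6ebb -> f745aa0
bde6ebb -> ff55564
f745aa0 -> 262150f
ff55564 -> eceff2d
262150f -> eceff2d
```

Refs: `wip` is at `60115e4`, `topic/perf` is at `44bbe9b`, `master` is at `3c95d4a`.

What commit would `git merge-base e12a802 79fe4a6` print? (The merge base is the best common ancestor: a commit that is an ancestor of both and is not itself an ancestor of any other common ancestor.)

f745aa0

Ancestors of e12a802: {262150f, e12a802, eceff2d, f745aa0}.
Ancestors of 79fe4a6: {262150f, 79fe4a6, 7aaf63e, bde6ebb, eceff2d, f745aa0, ff55564}.
Common ancestors: {262150f, eceff2d, f745aa0}.
Among these, f745aa0 is not an ancestor of any other common ancestor — it is the merge base.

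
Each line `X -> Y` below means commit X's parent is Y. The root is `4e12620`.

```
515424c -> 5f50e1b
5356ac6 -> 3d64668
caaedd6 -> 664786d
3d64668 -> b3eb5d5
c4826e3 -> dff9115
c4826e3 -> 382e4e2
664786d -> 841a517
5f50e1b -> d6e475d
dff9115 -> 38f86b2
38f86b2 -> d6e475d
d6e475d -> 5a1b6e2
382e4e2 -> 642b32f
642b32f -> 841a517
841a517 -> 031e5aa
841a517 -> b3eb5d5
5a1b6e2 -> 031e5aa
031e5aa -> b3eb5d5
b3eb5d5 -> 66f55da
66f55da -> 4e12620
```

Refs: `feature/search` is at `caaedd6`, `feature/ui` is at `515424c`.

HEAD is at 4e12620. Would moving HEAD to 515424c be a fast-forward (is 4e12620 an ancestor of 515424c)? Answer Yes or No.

Yes

A fast-forward from 4e12620 to 515424c is possible iff 4e12620 is an ancestor of 515424c.
Ancestors of 515424c: {031e5aa, 4e12620, 515424c, 5a1b6e2, 5f50e1b, 66f55da, b3eb5d5, d6e475d}.
4e12620 is among them, so fast-forward is possible.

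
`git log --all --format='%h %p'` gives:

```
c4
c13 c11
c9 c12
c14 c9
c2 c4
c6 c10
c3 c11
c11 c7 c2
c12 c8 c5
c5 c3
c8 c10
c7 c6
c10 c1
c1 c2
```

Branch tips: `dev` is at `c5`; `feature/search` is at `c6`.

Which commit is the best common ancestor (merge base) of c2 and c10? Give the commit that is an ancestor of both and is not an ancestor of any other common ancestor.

Ancestors of c2: {c2, c4}.
Ancestors of c10: {c1, c10, c2, c4}.
Common ancestors: {c2, c4}.
Among these, c2 is not an ancestor of any other common ancestor — it is the merge base.

c2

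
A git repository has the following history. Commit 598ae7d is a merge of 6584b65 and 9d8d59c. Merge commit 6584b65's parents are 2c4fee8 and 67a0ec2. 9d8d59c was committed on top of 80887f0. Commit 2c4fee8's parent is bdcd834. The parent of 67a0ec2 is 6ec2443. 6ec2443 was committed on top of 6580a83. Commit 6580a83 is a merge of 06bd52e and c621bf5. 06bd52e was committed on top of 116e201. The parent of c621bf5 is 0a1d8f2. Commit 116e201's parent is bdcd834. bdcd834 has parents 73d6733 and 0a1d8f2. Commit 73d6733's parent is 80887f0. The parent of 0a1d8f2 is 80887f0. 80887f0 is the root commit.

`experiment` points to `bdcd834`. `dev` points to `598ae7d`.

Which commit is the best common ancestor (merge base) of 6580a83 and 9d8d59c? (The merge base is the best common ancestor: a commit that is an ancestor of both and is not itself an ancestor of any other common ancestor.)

Ancestors of 6580a83: {06bd52e, 0a1d8f2, 116e201, 6580a83, 73d6733, 80887f0, bdcd834, c621bf5}.
Ancestors of 9d8d59c: {80887f0, 9d8d59c}.
Common ancestors: {80887f0}.
The only common ancestor is 80887f0, so it is the merge base.

80887f0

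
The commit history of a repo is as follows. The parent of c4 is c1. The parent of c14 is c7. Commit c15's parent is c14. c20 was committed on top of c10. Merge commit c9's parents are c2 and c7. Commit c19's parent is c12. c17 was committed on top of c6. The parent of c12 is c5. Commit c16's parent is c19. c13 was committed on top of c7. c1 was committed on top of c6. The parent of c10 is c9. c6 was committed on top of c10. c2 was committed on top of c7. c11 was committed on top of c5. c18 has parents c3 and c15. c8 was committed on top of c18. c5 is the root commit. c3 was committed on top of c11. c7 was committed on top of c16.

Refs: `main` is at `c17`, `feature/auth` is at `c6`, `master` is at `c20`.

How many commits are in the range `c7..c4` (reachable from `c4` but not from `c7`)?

6

Reachable from c4: {c1, c10, c12, c16, c19, c2, c4, c5, c6, c7, c9}.
Reachable from c7: {c12, c16, c19, c5, c7}.
In c4's history but not c7's: {c1, c10, c2, c4, c6, c9} — 6 commits.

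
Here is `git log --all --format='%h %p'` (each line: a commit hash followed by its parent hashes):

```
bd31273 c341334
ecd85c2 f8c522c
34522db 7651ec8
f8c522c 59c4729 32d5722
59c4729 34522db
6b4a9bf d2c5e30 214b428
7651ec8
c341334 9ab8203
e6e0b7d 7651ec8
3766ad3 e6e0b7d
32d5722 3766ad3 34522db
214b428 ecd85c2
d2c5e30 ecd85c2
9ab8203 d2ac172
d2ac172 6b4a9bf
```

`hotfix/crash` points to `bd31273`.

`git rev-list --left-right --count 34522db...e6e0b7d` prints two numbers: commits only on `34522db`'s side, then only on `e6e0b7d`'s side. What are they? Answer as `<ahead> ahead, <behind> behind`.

1 ahead, 1 behind

Reachable from 34522db: {34522db, 7651ec8}.
Reachable from e6e0b7d: {7651ec8, e6e0b7d}.
Only in 34522db's history (ahead): {34522db} — 1.
Only in e6e0b7d's history (behind): {e6e0b7d} — 1.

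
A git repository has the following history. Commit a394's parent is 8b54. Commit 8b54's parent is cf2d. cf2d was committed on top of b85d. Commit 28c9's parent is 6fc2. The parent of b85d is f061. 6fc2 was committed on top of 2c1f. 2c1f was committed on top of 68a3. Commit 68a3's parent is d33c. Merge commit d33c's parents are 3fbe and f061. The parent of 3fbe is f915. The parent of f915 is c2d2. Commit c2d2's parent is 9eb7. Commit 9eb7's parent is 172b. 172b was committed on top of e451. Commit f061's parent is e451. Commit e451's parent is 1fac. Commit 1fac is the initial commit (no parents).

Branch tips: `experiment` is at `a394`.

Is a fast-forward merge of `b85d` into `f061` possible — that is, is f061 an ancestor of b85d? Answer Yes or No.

A fast-forward from f061 to b85d is possible iff f061 is an ancestor of b85d.
Ancestors of b85d: {1fac, b85d, e451, f061}.
f061 is among them, so fast-forward is possible.

Yes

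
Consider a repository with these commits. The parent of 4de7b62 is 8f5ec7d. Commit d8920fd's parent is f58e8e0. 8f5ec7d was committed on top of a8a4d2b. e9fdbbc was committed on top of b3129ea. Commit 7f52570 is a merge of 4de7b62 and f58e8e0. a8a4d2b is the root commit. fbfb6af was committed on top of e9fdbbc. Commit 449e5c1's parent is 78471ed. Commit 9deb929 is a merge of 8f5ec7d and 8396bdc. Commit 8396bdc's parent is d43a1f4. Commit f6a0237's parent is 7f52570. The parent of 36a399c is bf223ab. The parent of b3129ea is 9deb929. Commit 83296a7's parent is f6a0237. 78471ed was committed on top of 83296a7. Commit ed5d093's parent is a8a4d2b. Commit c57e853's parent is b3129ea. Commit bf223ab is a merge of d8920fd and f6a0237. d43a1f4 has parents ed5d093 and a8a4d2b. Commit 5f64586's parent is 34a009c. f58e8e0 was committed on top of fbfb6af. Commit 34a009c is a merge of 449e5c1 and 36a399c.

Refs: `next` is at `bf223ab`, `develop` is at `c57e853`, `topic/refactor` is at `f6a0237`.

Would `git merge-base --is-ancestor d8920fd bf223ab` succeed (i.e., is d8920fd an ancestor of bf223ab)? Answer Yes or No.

Ancestors of bf223ab (commits reachable by following parents): {4de7b62, 7f52570, 8396bdc, 8f5ec7d, 9deb929, a8a4d2b, b3129ea, bf223ab, d43a1f4, d8920fd, e9fdbbc, ed5d093, f58e8e0, f6a0237, fbfb6af}.
d8920fd is in that set, so it is an ancestor of bf223ab.

Yes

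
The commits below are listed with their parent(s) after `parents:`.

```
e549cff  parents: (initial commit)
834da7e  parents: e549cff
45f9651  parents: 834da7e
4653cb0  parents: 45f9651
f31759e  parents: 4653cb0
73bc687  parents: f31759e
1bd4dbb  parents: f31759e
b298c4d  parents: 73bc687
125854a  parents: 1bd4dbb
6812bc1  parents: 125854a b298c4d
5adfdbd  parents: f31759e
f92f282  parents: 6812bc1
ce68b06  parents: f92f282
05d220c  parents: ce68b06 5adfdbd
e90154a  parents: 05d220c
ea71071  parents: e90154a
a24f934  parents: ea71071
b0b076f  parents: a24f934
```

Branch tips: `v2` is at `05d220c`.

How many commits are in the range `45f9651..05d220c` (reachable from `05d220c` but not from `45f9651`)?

11

Reachable from 05d220c: {05d220c, 125854a, 1bd4dbb, 45f9651, 4653cb0, 5adfdbd, 6812bc1, 73bc687, 834da7e, b298c4d, ce68b06, e549cff, f31759e, f92f282}.
Reachable from 45f9651: {45f9651, 834da7e, e549cff}.
In 05d220c's history but not 45f9651's: {05d220c, 125854a, 1bd4dbb, 4653cb0, 5adfdbd, 6812bc1, 73bc687, b298c4d, ce68b06, f31759e, f92f282} — 11 commits.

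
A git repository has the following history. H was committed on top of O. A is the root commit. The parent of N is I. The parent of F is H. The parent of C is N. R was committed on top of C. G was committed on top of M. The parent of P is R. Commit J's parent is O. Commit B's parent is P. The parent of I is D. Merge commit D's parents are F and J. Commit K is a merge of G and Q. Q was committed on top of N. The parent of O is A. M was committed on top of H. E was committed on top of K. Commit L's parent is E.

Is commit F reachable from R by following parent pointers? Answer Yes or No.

Yes

Ancestors of R (commits reachable by following parents): {A, C, D, F, H, I, J, N, O, R}.
F is in that set, so it is an ancestor of R.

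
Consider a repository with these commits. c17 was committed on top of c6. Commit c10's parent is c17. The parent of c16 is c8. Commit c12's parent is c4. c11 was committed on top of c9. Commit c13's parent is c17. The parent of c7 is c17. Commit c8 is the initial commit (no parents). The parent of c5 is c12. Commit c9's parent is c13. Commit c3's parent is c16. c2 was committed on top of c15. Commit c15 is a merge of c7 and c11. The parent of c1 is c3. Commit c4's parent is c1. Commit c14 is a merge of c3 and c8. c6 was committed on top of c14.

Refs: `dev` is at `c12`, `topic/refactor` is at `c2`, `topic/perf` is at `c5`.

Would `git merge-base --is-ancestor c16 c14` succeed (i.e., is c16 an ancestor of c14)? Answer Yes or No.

Yes

Ancestors of c14 (commits reachable by following parents): {c14, c16, c3, c8}.
c16 is in that set, so it is an ancestor of c14.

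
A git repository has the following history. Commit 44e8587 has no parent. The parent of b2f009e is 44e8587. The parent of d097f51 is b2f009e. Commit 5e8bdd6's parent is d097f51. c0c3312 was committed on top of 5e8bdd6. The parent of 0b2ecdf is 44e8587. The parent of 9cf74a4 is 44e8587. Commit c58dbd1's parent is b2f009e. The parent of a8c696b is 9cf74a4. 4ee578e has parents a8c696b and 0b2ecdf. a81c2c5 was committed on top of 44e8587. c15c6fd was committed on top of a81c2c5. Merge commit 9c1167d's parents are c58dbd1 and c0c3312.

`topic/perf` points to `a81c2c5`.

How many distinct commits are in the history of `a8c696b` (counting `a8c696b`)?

Walking parent pointers from a8c696b: reachable set = {44e8587, 9cf74a4, a8c696b}.
That is 3 commits.

3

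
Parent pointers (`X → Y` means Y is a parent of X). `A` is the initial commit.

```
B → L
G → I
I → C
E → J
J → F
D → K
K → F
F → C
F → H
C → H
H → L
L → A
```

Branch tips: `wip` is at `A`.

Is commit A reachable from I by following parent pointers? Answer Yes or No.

Ancestors of I (commits reachable by following parents): {A, C, H, I, L}.
A is in that set, so it is an ancestor of I.

Yes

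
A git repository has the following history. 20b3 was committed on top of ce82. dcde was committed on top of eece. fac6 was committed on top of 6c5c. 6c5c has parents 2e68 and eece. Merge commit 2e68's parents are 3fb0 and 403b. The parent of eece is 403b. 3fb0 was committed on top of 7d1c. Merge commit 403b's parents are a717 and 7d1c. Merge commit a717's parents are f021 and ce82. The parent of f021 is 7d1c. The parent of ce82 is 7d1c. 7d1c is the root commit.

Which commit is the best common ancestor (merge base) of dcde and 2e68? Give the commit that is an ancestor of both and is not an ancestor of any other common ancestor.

Ancestors of dcde: {403b, 7d1c, a717, ce82, dcde, eece, f021}.
Ancestors of 2e68: {2e68, 3fb0, 403b, 7d1c, a717, ce82, f021}.
Common ancestors: {403b, 7d1c, a717, ce82, f021}.
Among these, 403b is not an ancestor of any other common ancestor — it is the merge base.

403b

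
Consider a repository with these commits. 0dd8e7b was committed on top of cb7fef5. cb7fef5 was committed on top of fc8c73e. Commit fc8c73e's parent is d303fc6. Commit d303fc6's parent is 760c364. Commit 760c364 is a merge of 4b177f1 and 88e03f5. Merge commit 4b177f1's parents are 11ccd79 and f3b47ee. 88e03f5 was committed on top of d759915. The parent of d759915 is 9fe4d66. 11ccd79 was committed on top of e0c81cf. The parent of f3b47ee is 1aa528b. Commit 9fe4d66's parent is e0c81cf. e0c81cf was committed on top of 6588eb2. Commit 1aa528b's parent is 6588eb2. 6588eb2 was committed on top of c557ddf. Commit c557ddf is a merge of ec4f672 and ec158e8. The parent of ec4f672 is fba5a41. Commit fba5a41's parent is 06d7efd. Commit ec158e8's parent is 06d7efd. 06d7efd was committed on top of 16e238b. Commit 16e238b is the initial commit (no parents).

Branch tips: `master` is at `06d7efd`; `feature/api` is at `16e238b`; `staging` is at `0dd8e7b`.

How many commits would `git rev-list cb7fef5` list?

19

Walking parent pointers from cb7fef5: reachable set = {06d7efd, 11ccd79, 16e238b, 1aa528b, 4b177f1, 6588eb2, 760c364, 88e03f5, 9fe4d66, c557ddf, cb7fef5, d303fc6, d759915, e0c81cf, ec158e8, ec4f672, f3b47ee, fba5a41, fc8c73e}.
That is 19 commits.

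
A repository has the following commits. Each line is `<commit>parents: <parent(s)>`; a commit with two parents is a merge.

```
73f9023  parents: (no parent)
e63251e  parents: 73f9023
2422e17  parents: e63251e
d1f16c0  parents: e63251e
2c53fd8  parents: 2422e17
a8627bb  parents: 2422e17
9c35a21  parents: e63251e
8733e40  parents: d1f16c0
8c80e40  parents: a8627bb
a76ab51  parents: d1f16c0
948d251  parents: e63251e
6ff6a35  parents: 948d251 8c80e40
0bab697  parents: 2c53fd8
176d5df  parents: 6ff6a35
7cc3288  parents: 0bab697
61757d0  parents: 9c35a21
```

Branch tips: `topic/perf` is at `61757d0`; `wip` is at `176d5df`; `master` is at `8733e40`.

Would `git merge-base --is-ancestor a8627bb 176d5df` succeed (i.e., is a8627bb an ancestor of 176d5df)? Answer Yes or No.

Ancestors of 176d5df (commits reachable by following parents): {176d5df, 2422e17, 6ff6a35, 73f9023, 8c80e40, 948d251, a8627bb, e63251e}.
a8627bb is in that set, so it is an ancestor of 176d5df.

Yes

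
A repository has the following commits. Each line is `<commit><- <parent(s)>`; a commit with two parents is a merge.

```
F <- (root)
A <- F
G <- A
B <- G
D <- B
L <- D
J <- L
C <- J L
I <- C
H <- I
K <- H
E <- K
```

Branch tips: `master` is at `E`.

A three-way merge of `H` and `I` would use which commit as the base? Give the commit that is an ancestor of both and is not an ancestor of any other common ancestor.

Ancestors of H: {A, B, C, D, F, G, H, I, J, L}.
Ancestors of I: {A, B, C, D, F, G, I, J, L}.
Common ancestors: {A, B, C, D, F, G, I, J, L}.
Among these, I is not an ancestor of any other common ancestor — it is the merge base.

I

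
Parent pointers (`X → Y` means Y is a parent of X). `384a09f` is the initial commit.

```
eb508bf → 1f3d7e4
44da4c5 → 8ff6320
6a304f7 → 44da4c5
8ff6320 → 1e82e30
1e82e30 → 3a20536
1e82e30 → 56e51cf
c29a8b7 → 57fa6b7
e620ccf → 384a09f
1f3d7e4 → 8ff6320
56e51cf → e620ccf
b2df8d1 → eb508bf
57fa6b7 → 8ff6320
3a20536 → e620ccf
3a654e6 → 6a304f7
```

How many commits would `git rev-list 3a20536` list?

3

Walking parent pointers from 3a20536: reachable set = {384a09f, 3a20536, e620ccf}.
That is 3 commits.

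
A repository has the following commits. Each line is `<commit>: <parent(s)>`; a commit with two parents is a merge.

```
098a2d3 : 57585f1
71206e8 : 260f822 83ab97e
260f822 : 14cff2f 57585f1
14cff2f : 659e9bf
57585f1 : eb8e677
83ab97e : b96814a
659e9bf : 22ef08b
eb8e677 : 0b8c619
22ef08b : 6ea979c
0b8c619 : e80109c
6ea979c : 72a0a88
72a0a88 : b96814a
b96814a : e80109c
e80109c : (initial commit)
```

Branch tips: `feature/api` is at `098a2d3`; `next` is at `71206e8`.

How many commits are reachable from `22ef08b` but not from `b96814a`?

Reachable from 22ef08b: {22ef08b, 6ea979c, 72a0a88, b96814a, e80109c}.
Reachable from b96814a: {b96814a, e80109c}.
In 22ef08b's history but not b96814a's: {22ef08b, 6ea979c, 72a0a88} — 3 commits.

3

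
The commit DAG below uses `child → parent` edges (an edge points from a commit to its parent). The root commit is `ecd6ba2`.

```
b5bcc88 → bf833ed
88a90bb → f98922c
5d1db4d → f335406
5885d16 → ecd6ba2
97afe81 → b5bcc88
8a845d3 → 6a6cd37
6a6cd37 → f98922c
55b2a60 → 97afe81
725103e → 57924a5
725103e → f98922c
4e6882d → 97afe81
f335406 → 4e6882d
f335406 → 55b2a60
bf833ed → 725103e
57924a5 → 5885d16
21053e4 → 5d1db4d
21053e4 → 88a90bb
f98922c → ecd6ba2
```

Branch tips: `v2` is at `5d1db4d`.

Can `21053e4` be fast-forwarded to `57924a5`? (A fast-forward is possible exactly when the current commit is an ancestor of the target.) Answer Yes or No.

A fast-forward from 21053e4 to 57924a5 is possible iff 21053e4 is an ancestor of 57924a5.
Ancestors of 57924a5: {57924a5, 5885d16, ecd6ba2}.
21053e4 is not among them, so fast-forward is not possible.

No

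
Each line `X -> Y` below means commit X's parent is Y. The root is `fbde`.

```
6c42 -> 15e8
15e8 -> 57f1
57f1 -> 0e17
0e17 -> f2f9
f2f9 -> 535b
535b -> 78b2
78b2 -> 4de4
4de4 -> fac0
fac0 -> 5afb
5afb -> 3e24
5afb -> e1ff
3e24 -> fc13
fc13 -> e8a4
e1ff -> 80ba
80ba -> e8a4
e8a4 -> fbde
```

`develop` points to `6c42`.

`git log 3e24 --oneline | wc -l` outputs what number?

Walking parent pointers from 3e24: reachable set = {3e24, e8a4, fbde, fc13}.
That is 4 commits.

4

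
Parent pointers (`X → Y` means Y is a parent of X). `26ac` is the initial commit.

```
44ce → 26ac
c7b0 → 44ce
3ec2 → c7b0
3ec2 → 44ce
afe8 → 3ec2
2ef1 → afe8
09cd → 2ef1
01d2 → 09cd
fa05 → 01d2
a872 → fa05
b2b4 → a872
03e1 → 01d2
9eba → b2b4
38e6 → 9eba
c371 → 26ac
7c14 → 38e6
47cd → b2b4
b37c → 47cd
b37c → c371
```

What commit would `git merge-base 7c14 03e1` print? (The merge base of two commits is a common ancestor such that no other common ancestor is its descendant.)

Ancestors of 7c14: {01d2, 09cd, 26ac, 2ef1, 38e6, 3ec2, 44ce, 7c14, 9eba, a872, afe8, b2b4, c7b0, fa05}.
Ancestors of 03e1: {01d2, 03e1, 09cd, 26ac, 2ef1, 3ec2, 44ce, afe8, c7b0}.
Common ancestors: {01d2, 09cd, 26ac, 2ef1, 3ec2, 44ce, afe8, c7b0}.
Among these, 01d2 is not an ancestor of any other common ancestor — it is the merge base.

01d2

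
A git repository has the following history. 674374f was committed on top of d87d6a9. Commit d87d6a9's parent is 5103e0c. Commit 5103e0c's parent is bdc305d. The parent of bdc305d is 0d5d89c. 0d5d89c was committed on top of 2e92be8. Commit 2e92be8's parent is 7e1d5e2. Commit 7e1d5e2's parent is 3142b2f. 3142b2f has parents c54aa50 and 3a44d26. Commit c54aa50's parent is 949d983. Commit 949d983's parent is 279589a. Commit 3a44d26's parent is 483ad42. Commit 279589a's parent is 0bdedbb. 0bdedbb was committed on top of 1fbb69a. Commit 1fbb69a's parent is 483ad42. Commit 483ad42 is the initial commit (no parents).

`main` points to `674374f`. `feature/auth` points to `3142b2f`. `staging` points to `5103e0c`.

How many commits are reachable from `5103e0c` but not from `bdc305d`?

1

Reachable from 5103e0c: {0bdedbb, 0d5d89c, 1fbb69a, 279589a, 2e92be8, 3142b2f, 3a44d26, 483ad42, 5103e0c, 7e1d5e2, 949d983, bdc305d, c54aa50}.
Reachable from bdc305d: {0bdedbb, 0d5d89c, 1fbb69a, 279589a, 2e92be8, 3142b2f, 3a44d26, 483ad42, 7e1d5e2, 949d983, bdc305d, c54aa50}.
In 5103e0c's history but not bdc305d's: {5103e0c} — 1 commit.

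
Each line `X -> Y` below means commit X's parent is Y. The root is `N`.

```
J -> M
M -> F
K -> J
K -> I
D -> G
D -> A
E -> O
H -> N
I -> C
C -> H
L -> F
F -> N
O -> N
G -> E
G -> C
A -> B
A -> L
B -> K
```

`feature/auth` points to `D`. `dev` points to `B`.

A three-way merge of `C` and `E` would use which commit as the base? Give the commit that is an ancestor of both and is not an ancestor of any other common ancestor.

Ancestors of C: {C, H, N}.
Ancestors of E: {E, N, O}.
Common ancestors: {N}.
The only common ancestor is N, so it is the merge base.

N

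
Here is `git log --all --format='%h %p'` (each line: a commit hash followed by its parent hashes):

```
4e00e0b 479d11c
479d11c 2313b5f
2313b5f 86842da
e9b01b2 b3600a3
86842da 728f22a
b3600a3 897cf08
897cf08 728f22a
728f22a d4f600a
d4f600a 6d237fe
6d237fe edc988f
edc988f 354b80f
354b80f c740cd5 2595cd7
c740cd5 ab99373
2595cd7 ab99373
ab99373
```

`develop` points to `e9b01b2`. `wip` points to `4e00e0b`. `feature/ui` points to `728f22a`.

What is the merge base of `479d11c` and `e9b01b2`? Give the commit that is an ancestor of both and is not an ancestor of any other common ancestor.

728f22a

Ancestors of 479d11c: {2313b5f, 2595cd7, 354b80f, 479d11c, 6d237fe, 728f22a, 86842da, ab99373, c740cd5, d4f600a, edc988f}.
Ancestors of e9b01b2: {2595cd7, 354b80f, 6d237fe, 728f22a, 897cf08, ab99373, b3600a3, c740cd5, d4f600a, e9b01b2, edc988f}.
Common ancestors: {2595cd7, 354b80f, 6d237fe, 728f22a, ab99373, c740cd5, d4f600a, edc988f}.
Among these, 728f22a is not an ancestor of any other common ancestor — it is the merge base.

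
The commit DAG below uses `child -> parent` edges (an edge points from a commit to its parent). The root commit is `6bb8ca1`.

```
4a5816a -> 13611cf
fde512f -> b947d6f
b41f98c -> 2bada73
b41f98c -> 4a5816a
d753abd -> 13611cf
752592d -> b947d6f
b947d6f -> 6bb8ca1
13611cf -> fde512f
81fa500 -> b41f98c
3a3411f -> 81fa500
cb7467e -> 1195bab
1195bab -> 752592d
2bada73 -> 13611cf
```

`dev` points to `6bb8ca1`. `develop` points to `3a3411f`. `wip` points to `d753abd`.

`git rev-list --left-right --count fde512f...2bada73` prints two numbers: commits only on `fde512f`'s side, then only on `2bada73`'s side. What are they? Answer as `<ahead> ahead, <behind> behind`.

0 ahead, 2 behind

Reachable from fde512f: {6bb8ca1, b947d6f, fde512f}.
Reachable from 2bada73: {13611cf, 2bada73, 6bb8ca1, b947d6f, fde512f}.
Only in fde512f's history (ahead): {} — 0.
Only in 2bada73's history (behind): {13611cf, 2bada73} — 2.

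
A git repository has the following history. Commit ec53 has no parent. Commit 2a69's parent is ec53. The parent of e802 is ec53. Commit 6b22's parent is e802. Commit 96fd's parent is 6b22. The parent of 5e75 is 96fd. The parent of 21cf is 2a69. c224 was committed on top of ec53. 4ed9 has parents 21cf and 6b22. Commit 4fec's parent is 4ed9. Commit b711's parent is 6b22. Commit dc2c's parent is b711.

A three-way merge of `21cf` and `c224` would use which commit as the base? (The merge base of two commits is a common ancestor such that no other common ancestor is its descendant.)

Ancestors of 21cf: {21cf, 2a69, ec53}.
Ancestors of c224: {c224, ec53}.
Common ancestors: {ec53}.
The only common ancestor is ec53, so it is the merge base.

ec53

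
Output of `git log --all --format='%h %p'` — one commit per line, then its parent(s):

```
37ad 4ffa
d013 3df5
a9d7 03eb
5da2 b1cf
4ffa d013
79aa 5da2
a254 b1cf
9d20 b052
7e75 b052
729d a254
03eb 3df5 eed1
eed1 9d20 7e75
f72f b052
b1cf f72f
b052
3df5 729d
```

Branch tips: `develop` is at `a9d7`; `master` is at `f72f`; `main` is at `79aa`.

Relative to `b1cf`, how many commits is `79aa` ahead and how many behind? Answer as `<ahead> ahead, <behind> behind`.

2 ahead, 0 behind

Reachable from 79aa: {5da2, 79aa, b052, b1cf, f72f}.
Reachable from b1cf: {b052, b1cf, f72f}.
Only in 79aa's history (ahead): {5da2, 79aa} — 2.
Only in b1cf's history (behind): {} — 0.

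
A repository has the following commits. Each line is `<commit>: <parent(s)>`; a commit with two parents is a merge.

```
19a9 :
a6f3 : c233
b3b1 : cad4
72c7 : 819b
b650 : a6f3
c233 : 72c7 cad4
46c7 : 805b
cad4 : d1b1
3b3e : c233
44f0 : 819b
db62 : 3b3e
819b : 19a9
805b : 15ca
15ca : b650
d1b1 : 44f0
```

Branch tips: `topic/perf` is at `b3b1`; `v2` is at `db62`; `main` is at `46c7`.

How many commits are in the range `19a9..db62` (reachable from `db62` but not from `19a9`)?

Reachable from db62: {19a9, 3b3e, 44f0, 72c7, 819b, c233, cad4, d1b1, db62}.
Reachable from 19a9: {19a9}.
In db62's history but not 19a9's: {3b3e, 44f0, 72c7, 819b, c233, cad4, d1b1, db62} — 8 commits.

8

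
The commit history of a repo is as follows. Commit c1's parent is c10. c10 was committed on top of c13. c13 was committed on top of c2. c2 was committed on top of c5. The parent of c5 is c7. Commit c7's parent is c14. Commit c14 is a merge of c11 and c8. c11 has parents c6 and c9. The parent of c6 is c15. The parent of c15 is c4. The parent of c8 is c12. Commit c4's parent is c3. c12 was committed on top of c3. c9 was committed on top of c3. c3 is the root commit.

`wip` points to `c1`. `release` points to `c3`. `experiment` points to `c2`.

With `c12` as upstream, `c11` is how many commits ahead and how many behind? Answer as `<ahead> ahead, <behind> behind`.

Reachable from c11: {c11, c15, c3, c4, c6, c9}.
Reachable from c12: {c12, c3}.
Only in c11's history (ahead): {c11, c15, c4, c6, c9} — 5.
Only in c12's history (behind): {c12} — 1.

5 ahead, 1 behind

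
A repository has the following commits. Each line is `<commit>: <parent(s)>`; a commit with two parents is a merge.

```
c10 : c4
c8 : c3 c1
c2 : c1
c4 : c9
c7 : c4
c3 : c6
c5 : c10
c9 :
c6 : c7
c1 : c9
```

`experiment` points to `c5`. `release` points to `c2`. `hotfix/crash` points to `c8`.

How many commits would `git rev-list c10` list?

Walking parent pointers from c10: reachable set = {c10, c4, c9}.
That is 3 commits.

3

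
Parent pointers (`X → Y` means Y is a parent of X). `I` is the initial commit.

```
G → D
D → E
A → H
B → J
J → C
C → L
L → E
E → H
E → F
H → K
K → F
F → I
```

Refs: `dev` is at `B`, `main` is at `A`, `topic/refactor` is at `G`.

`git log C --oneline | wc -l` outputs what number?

Walking parent pointers from C: reachable set = {C, E, F, H, I, K, L}.
That is 7 commits.

7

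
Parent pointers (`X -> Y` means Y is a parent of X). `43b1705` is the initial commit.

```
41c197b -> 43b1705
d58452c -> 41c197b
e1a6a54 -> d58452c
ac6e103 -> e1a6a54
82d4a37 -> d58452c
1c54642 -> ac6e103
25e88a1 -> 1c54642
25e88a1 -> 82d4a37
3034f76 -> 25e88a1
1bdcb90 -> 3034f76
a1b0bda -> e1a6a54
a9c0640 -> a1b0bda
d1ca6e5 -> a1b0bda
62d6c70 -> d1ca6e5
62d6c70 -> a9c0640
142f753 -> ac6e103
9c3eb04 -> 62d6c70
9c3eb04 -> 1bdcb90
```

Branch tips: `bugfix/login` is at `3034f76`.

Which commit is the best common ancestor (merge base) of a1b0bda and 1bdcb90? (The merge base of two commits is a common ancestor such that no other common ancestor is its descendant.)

Ancestors of a1b0bda: {41c197b, 43b1705, a1b0bda, d58452c, e1a6a54}.
Ancestors of 1bdcb90: {1bdcb90, 1c54642, 25e88a1, 3034f76, 41c197b, 43b1705, 82d4a37, ac6e103, d58452c, e1a6a54}.
Common ancestors: {41c197b, 43b1705, d58452c, e1a6a54}.
Among these, e1a6a54 is not an ancestor of any other common ancestor — it is the merge base.

e1a6a54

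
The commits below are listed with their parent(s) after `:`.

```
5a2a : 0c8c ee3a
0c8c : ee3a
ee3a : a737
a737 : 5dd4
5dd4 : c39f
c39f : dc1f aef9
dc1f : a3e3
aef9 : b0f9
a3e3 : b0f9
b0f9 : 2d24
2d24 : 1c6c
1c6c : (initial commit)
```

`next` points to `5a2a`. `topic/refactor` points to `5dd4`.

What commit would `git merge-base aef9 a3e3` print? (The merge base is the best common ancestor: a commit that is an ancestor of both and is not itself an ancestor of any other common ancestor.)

Ancestors of aef9: {1c6c, 2d24, aef9, b0f9}.
Ancestors of a3e3: {1c6c, 2d24, a3e3, b0f9}.
Common ancestors: {1c6c, 2d24, b0f9}.
Among these, b0f9 is not an ancestor of any other common ancestor — it is the merge base.

b0f9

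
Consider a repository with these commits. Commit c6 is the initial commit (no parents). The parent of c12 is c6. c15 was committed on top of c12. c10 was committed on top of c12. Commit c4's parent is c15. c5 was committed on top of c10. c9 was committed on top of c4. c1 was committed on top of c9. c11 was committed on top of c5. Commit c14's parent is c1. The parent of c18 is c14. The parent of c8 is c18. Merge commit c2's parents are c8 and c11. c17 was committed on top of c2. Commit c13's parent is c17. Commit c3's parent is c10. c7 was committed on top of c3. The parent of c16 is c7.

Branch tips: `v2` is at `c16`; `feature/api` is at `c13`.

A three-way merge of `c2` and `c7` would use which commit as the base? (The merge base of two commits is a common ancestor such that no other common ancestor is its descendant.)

Ancestors of c2: {c1, c10, c11, c12, c14, c15, c18, c2, c4, c5, c6, c8, c9}.
Ancestors of c7: {c10, c12, c3, c6, c7}.
Common ancestors: {c10, c12, c6}.
Among these, c10 is not an ancestor of any other common ancestor — it is the merge base.

c10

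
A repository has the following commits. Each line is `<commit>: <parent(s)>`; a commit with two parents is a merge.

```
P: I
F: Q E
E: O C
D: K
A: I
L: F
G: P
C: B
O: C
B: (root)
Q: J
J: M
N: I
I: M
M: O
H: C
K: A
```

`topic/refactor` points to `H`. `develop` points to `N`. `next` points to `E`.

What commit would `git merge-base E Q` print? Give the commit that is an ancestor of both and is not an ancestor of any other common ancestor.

O

Ancestors of E: {B, C, E, O}.
Ancestors of Q: {B, C, J, M, O, Q}.
Common ancestors: {B, C, O}.
Among these, O is not an ancestor of any other common ancestor — it is the merge base.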